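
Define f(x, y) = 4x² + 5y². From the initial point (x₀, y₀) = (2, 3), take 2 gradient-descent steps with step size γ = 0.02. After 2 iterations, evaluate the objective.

∇f = (8x, 10y)
(x₁, y₁) = (2, 3) − 0.02·(16, 30) = (1.68, 2.4)
(x₂, y₂) = (1.68, 2.4) − 0.02·(13.44, 24) = (1.4112, 1.92)
f(1.4112, 1.92) = 26.39794176

26.39794176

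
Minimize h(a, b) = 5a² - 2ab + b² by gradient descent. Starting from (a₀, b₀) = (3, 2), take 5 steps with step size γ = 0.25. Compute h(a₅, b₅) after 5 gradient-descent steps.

∇h = (10a - 2b, -2a + 2b)
Step 1: at (3, 2), ∇h = (26, -2) → (3, 2) − 0.25·(26, -2) = (-3.5, 2.5)
Step 2: at (-3.5, 2.5), ∇h = (-40, 12) → (-3.5, 2.5) − 0.25·(-40, 12) = (6.5, -0.5)
Step 3: at (6.5, -0.5), ∇h = (66, -14) → (6.5, -0.5) − 0.25·(66, -14) = (-10, 3)
Step 4: at (-10, 3), ∇h = (-106, 26) → (-10, 3) − 0.25·(-106, 26) = (16.5, -3.5)
Step 5: at (16.5, -3.5), ∇h = (172, -40) → (16.5, -3.5) − 0.25·(172, -40) = (-26.5, 6.5)
h(-26.5, 6.5) = 3898

3898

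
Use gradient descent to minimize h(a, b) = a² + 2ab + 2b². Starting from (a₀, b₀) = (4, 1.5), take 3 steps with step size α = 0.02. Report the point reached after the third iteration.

(3.397952, 0.750304)

∇h = (2a + 2b, 2a + 4b)
(a₁, b₁) = (4, 1.5) − 0.02·(11, 14) = (3.78, 1.22)
(a₂, b₂) = (3.78, 1.22) − 0.02·(10, 12.44) = (3.58, 0.9712)
(a₃, b₃) = (3.58, 0.9712) − 0.02·(9.1024, 11.0448) = (3.397952, 0.750304)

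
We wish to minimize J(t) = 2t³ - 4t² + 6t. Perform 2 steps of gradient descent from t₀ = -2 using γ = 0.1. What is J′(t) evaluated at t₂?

9262.100736

J′(t) = 6t² - 8t + 6
t₁ = -2 − 0.1·46 = -6.6
t₂ = -6.6 − 0.1·320.16 = -38.616
J′(t) at (-38.616) = 9262.100736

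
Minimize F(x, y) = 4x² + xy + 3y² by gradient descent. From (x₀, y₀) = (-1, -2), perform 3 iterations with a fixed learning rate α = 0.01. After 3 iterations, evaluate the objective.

11.331152882991

∇F = (8x + y, x + 6y)
Step 1: at (-1, -2), ∇F = (-10, -13) → (-1, -2) − 0.01·(-10, -13) = (-0.9, -1.87)
Step 2: at (-0.9, -1.87), ∇F = (-9.07, -12.12) → (-0.9, -1.87) − 0.01·(-9.07, -12.12) = (-0.8093, -1.7488)
Step 3: at (-0.8093, -1.7488), ∇F = (-8.2232, -11.3021) → (-0.8093, -1.7488) − 0.01·(-8.2232, -11.3021) = (-0.727068, -1.635779)
F(-0.727068, -1.635779) = 11.331152882991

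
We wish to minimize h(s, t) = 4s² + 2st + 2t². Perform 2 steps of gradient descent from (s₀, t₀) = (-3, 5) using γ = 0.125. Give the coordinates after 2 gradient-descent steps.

(-0.8125, 1.9375)

∇h = (8s + 2t, 2s + 4t)
Step 1: at (-3, 5), ∇h = (-14, 14) → (-3, 5) − 0.125·(-14, 14) = (-1.25, 3.25)
Step 2: at (-1.25, 3.25), ∇h = (-3.5, 10.5) → (-1.25, 3.25) − 0.125·(-3.5, 10.5) = (-0.8125, 1.9375)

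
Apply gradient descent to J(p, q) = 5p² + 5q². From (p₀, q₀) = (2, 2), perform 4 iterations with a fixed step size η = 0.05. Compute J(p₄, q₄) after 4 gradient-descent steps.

0.15625

∇J = (10p, 10q)
Step 1: at (2, 2), ∇J = (20, 20) → (2, 2) − 0.05·(20, 20) = (1, 1)
Step 2: at (1, 1), ∇J = (10, 10) → (1, 1) − 0.05·(10, 10) = (0.5, 0.5)
Step 3: at (0.5, 0.5), ∇J = (5, 5) → (0.5, 0.5) − 0.05·(5, 5) = (0.25, 0.25)
Step 4: at (0.25, 0.25), ∇J = (2.5, 2.5) → (0.25, 0.25) − 0.05·(2.5, 2.5) = (0.125, 0.125)
J(0.125, 0.125) = 0.15625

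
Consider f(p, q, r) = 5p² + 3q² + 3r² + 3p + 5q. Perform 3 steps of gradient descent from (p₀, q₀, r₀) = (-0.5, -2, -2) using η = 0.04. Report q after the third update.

-1.345472

∇f = (10p + 3, 6q + 5, 6r)
Step 1: at (-0.5, -2, -2), ∇f = (-2, -7, -12) → (-0.5, -2, -2) − 0.04·(-2, -7, -12) = (-0.42, -1.72, -1.52)
Step 2: at (-0.42, -1.72, -1.52), ∇f = (-1.2, -5.32, -9.12) → (-0.42, -1.72, -1.52) − 0.04·(-1.2, -5.32, -9.12) = (-0.372, -1.5072, -1.1552)
Step 3: at (-0.372, -1.5072, -1.1552), ∇f = (-0.72, -4.0432, -6.9312) → (-0.372, -1.5072, -1.1552) − 0.04·(-0.72, -4.0432, -6.9312) = (-0.3432, -1.345472, -0.877952)
q = -1.345472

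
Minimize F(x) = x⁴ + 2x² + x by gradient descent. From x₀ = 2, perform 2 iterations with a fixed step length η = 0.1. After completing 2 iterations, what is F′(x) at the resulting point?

F′(x) = 4x³ + 4x + 1
x₁ = 2 − 0.1·41 = -2.1
x₂ = -2.1 − 0.1·(-44.444) = 2.3444
F′(x) at (2.3444) = 61.918871649536

61.918871649536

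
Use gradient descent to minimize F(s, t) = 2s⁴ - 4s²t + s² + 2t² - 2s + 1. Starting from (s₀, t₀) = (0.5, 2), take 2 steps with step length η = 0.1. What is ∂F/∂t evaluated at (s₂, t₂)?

3.03910656

∇F = (8s³ - 8st + 2s - 2, -4s² + 4t)
Step 1: at (0.5, 2), ∇F = (-8, 7) → (0.5, 2) − 0.1·(-8, 7) = (1.3, 1.3)
Step 2: at (1.3, 1.3), ∇F = (4.656, -1.56) → (1.3, 1.3) − 0.1·(4.656, -1.56) = (0.8344, 1.456)
∂F/∂t at (0.8344, 1.456) = 3.03910656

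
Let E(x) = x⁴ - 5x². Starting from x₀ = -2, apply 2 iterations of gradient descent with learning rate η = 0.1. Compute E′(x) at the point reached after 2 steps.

E′(x) = 4x³ - 10x
Step 1: E′(-2) = -12; x₁ = -2 − 0.1·(-12) = -0.8
Step 2: E′(-0.8) = 5.952; x₂ = -0.8 − 0.1·5.952 = -1.3952
E′(x) at (-1.3952) = 3.088509370368

3.088509370368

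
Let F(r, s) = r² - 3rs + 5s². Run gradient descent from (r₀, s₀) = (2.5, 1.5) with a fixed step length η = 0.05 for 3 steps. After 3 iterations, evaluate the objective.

∇F = (2r - 3s, -3r + 10s)
(r₁, s₁) = (2.5, 1.5) − 0.05·(0.5, 7.5) = (2.475, 1.125)
(r₂, s₂) = (2.475, 1.125) − 0.05·(1.575, 3.825) = (2.39625, 0.93375)
(r₃, s₃) = (2.39625, 0.93375) − 0.05·(1.99125, 2.14875) = (2.2966875, 0.8263125)
F(2.2966875, 0.8263125) = 2.99539044140625

2.99539044140625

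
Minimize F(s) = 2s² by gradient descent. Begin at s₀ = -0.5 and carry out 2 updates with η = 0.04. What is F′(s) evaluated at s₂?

-1.4112

F′(s) = 4s
s₁ = -0.5 − 0.04·(-2) = -0.42
s₂ = -0.42 − 0.04·(-1.68) = -0.3528
F′(s) at (-0.3528) = -1.4112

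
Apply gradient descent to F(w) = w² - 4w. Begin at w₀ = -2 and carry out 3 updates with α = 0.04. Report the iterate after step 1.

-1.68

F′(w) = 2w - 4
Step 1: F′(-2) = -8; w₁ = -2 − 0.04·(-8) = -1.68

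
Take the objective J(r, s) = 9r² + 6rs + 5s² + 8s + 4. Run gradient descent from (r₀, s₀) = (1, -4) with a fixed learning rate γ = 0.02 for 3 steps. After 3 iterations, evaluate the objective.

12.652361224192

∇J = (18r + 6s, 6r + 10s + 8)
Step 1: at (1, -4), ∇J = (-6, -26) → (1, -4) − 0.02·(-6, -26) = (1.12, -3.48)
Step 2: at (1.12, -3.48), ∇J = (-0.72, -20.08) → (1.12, -3.48) − 0.02·(-0.72, -20.08) = (1.1344, -3.0784)
Step 3: at (1.1344, -3.0784), ∇J = (1.9488, -15.9776) → (1.1344, -3.0784) − 0.02·(1.9488, -15.9776) = (1.095424, -2.758848)
J(1.095424, -2.758848) = 12.652361224192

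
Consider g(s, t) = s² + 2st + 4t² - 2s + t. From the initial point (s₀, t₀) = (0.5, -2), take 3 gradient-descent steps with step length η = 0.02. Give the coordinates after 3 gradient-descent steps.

∇g = (2s + 2t - 2, 2s + 8t + 1)
(s₁, t₁) = (0.5, -2) − 0.02·(-5, -14) = (0.6, -1.72)
(s₂, t₂) = (0.6, -1.72) − 0.02·(-4.24, -11.56) = (0.6848, -1.4888)
(s₃, t₃) = (0.6848, -1.4888) − 0.02·(-3.608, -9.5408) = (0.75696, -1.297984)

(0.75696, -1.297984)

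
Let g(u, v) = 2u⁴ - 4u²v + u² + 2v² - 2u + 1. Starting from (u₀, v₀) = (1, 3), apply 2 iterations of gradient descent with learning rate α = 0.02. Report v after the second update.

2.752192

∇g = (8u³ - 8uv + 2u - 2, -4u² + 4v)
Step 1: at (1, 3), ∇g = (-16, 8) → (1, 3) − 0.02·(-16, 8) = (1.32, 2.84)
Step 2: at (1.32, 2.84), ∇g = (-10.950656, 4.3904) → (1.32, 2.84) − 0.02·(-10.950656, 4.3904) = (1.53901312, 2.752192)
v = 2.752192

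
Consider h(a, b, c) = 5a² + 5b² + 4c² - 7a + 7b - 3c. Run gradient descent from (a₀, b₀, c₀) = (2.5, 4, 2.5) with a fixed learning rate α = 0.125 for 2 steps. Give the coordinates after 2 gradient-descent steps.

∇h = (10a - 7, 10b + 7, 8c - 3)
Step 1: at (2.5, 4, 2.5), ∇h = (18, 47, 17) → (2.5, 4, 2.5) − 0.125·(18, 47, 17) = (0.25, -1.875, 0.375)
Step 2: at (0.25, -1.875, 0.375), ∇h = (-4.5, -11.75, 0) → (0.25, -1.875, 0.375) − 0.125·(-4.5, -11.75, 0) = (0.8125, -0.40625, 0.375)

(0.8125, -0.40625, 0.375)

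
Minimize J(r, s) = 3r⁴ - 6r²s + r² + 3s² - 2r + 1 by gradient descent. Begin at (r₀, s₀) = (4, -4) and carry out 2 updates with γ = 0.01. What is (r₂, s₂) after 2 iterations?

∇J = (12r³ - 12rs + 2r - 2, -6r² + 6s)
(r₁, s₁) = (4, -4) − 0.01·(966, -120) = (-5.66, -2.8)
(r₂, s₂) = (-5.66, -2.8) − 0.01·(-2379.353952, -209.0136) = (18.13353952, -0.709864)

(18.13353952, -0.709864)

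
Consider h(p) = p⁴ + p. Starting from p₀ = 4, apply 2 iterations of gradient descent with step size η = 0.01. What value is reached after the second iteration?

h′(p) = 4p³ + 1
Step 1: h′(4) = 257; p₁ = 4 − 0.01·257 = 1.43
Step 2: h′(1.43) = 12.696828; p₂ = 1.43 − 0.01·12.696828 = 1.30303172

1.30303172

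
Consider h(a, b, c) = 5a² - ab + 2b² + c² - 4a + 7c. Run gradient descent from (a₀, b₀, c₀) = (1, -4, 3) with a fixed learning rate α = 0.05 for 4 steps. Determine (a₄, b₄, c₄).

∇h = (10a - b - 4, -a + 4b, 2c + 7)
Step 1: at (1, -4, 3), ∇h = (10, -17, 13) → (1, -4, 3) − 0.05·(10, -17, 13) = (0.5, -3.15, 2.35)
Step 2: at (0.5, -3.15, 2.35), ∇h = (4.15, -13.1, 11.7) → (0.5, -3.15, 2.35) − 0.05·(4.15, -13.1, 11.7) = (0.2925, -2.495, 1.765)
Step 3: at (0.2925, -2.495, 1.765), ∇h = (1.42, -10.2725, 10.53) → (0.2925, -2.495, 1.765) − 0.05·(1.42, -10.2725, 10.53) = (0.2215, -1.981375, 1.2385)
Step 4: at (0.2215, -1.981375, 1.2385), ∇h = (0.196375, -8.147, 9.477) → (0.2215, -1.981375, 1.2385) − 0.05·(0.196375, -8.147, 9.477) = (0.21168125, -1.574025, 0.76465)

(0.21168125, -1.574025, 0.76465)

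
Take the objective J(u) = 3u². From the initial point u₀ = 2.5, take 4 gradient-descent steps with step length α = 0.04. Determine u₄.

0.8340544

J′(u) = 6u
u₁ = 2.5 − 0.04·15 = 1.9
u₂ = 1.9 − 0.04·11.4 = 1.444
u₃ = 1.444 − 0.04·8.664 = 1.09744
u₄ = 1.09744 − 0.04·6.58464 = 0.8340544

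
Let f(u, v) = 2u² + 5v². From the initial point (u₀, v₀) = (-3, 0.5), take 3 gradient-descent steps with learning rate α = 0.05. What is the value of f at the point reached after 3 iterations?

4.73812325

∇f = (4u, 10v)
(u₁, v₁) = (-3, 0.5) − 0.05·(-12, 5) = (-2.4, 0.25)
(u₂, v₂) = (-2.4, 0.25) − 0.05·(-9.6, 2.5) = (-1.92, 0.125)
(u₃, v₃) = (-1.92, 0.125) − 0.05·(-7.68, 1.25) = (-1.536, 0.0625)
f(-1.536, 0.0625) = 4.73812325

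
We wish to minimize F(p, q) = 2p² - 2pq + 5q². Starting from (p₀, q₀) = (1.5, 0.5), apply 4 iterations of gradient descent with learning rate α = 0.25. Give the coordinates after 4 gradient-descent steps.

∇F = (4p - 2q, -2p + 10q)
Step 1: at (1.5, 0.5), ∇F = (5, 2) → (1.5, 0.5) − 0.25·(5, 2) = (0.25, 0)
Step 2: at (0.25, 0), ∇F = (1, -0.5) → (0.25, 0) − 0.25·(1, -0.5) = (0, 0.125)
Step 3: at (0, 0.125), ∇F = (-0.25, 1.25) → (0, 0.125) − 0.25·(-0.25, 1.25) = (0.0625, -0.1875)
Step 4: at (0.0625, -0.1875), ∇F = (0.625, -2) → (0.0625, -0.1875) − 0.25·(0.625, -2) = (-0.09375, 0.3125)

(-0.09375, 0.3125)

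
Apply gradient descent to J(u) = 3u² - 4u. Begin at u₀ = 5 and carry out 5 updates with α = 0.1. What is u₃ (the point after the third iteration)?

0.944

J′(u) = 6u - 4
Step 1: J′(5) = 26; u₁ = 5 − 0.1·26 = 2.4
Step 2: J′(2.4) = 10.4; u₂ = 2.4 − 0.1·10.4 = 1.36
Step 3: J′(1.36) = 4.16; u₃ = 1.36 − 0.1·4.16 = 0.944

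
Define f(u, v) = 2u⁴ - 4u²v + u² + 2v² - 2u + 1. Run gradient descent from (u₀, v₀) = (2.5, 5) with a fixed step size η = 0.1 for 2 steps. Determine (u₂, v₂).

∇f = (8u³ - 8uv + 2u - 2, -4u² + 4v)
(u₁, v₁) = (2.5, 5) − 0.1·(28, -5) = (-0.3, 5.5)
(u₂, v₂) = (-0.3, 5.5) − 0.1·(10.384, 21.64) = (-1.3384, 3.336)

(-1.3384, 3.336)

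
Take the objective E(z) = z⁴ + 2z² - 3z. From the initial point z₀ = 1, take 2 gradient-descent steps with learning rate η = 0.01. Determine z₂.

0.907705

E′(z) = 4z³ + 4z - 3
z₁ = 1 − 0.01·5 = 0.95
z₂ = 0.95 − 0.01·4.2295 = 0.907705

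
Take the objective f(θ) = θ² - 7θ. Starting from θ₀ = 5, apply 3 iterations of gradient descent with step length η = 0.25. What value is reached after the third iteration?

3.6875

f′(θ) = 2θ - 7
θ₁ = 5 − 0.25·3 = 4.25
θ₂ = 4.25 − 0.25·1.5 = 3.875
θ₃ = 3.875 − 0.25·0.75 = 3.6875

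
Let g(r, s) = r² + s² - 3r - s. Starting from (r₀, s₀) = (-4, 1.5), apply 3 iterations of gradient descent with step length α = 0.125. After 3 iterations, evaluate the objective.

3.06182861328125

∇g = (2r - 3, 2s - 1)
Step 1: at (-4, 1.5), ∇g = (-11, 2) → (-4, 1.5) − 0.125·(-11, 2) = (-2.625, 1.25)
Step 2: at (-2.625, 1.25), ∇g = (-8.25, 1.5) → (-2.625, 1.25) − 0.125·(-8.25, 1.5) = (-1.59375, 1.0625)
Step 3: at (-1.59375, 1.0625), ∇g = (-6.1875, 1.125) → (-1.59375, 1.0625) − 0.125·(-6.1875, 1.125) = (-0.8203125, 0.921875)
g(-0.8203125, 0.921875) = 3.06182861328125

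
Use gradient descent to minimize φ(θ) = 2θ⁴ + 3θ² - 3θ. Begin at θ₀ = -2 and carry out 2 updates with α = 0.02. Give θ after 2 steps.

φ′(θ) = 8θ³ + 6θ - 3
θ₁ = -2 − 0.02·(-79) = -0.42
θ₂ = -0.42 − 0.02·(-6.112704) = -0.29774592

-0.29774592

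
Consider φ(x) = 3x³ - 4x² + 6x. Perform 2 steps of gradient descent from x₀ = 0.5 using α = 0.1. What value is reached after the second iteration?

-0.4700625

φ′(x) = 9x² - 8x + 6
Step 1: φ′(0.5) = 4.25; x₁ = 0.5 − 0.1·4.25 = 0.075
Step 2: φ′(0.075) = 5.450625; x₂ = 0.075 − 0.1·5.450625 = -0.4700625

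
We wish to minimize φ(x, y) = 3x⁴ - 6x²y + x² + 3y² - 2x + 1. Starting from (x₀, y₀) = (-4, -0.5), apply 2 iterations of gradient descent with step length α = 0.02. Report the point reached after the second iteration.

∇φ = (12x³ - 12xy + 2x - 2, -6x² + 6y)
(x₁, y₁) = (-4, -0.5) − 0.02·(-802, -99) = (12.04, 1.48)
(x₂, y₂) = (12.04, 1.48) − 0.02·(20752.301568, -860.8896) = (-403.00603136, 18.697792)

(-403.00603136, 18.697792)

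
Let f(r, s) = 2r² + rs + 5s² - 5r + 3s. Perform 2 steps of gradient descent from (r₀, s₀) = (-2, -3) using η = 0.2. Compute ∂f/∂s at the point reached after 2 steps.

-32.72

∇f = (4r + s - 5, r + 10s + 3)
(r₁, s₁) = (-2, -3) − 0.2·(-16, -29) = (1.2, 2.8)
(r₂, s₂) = (1.2, 2.8) − 0.2·(2.6, 32.2) = (0.68, -3.64)
∂f/∂s at (0.68, -3.64) = -32.72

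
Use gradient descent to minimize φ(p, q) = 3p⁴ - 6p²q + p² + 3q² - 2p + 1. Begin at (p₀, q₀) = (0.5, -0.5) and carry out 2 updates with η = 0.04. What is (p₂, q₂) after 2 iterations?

∇φ = (12p³ - 12pq + 2p - 2, -6p² + 6q)
(p₁, q₁) = (0.5, -0.5) − 0.04·(3.5, -4.5) = (0.36, -0.32)
(p₂, q₂) = (0.36, -0.32) − 0.04·(0.662272, -2.6976) = (0.33350912, -0.212096)

(0.33350912, -0.212096)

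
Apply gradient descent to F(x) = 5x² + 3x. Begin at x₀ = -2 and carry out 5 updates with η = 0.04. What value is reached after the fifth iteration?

-0.432192

F′(x) = 10x + 3
x₁ = -2 − 0.04·(-17) = -1.32
x₂ = -1.32 − 0.04·(-10.2) = -0.912
x₃ = -0.912 − 0.04·(-6.12) = -0.6672
x₄ = -0.6672 − 0.04·(-3.672) = -0.52032
x₅ = -0.52032 − 0.04·(-2.2032) = -0.432192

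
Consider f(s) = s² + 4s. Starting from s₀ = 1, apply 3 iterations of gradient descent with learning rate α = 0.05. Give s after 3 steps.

f′(s) = 2s + 4
s₁ = 1 − 0.05·6 = 0.7
s₂ = 0.7 − 0.05·5.4 = 0.43
s₃ = 0.43 − 0.05·4.86 = 0.187

0.187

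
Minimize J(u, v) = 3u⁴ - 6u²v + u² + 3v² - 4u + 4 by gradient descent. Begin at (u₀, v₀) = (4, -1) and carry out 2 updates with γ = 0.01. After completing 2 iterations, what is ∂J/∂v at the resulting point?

∇J = (12u³ - 12uv + 2u - 4, -6u² + 6v)
Step 1: at (4, -1), ∇J = (820, -102) → (4, -1) − 0.01·(820, -102) = (-4.2, 0.02)
Step 2: at (-4.2, 0.02), ∇J = (-900.448, -105.72) → (-4.2, 0.02) − 0.01·(-900.448, -105.72) = (4.80448, 1.0772)
∂J/∂v at (4.80448, 1.0772) = -132.0349684224

-132.0349684224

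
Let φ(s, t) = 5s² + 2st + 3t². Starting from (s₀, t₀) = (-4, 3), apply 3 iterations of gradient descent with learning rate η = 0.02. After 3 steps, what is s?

∇φ = (10s + 2t, 2s + 6t)
(s₁, t₁) = (-4, 3) − 0.02·(-34, 10) = (-3.32, 2.8)
(s₂, t₂) = (-3.32, 2.8) − 0.02·(-27.6, 10.16) = (-2.768, 2.5968)
(s₃, t₃) = (-2.768, 2.5968) − 0.02·(-22.4864, 10.0448) = (-2.318272, 2.395904)
s = -2.318272

-2.318272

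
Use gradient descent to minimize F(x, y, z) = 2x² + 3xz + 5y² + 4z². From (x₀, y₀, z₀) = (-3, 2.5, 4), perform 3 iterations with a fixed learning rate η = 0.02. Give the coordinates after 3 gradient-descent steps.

∇F = (4x + 3z, 10y, 3x + 8z)
Step 1: at (-3, 2.5, 4), ∇F = (0, 25, 23) → (-3, 2.5, 4) − 0.02·(0, 25, 23) = (-3, 2, 3.54)
Step 2: at (-3, 2, 3.54), ∇F = (-1.38, 20, 19.32) → (-3, 2, 3.54) − 0.02·(-1.38, 20, 19.32) = (-2.9724, 1.6, 3.1536)
Step 3: at (-2.9724, 1.6, 3.1536), ∇F = (-2.4288, 16, 16.3116) → (-2.9724, 1.6, 3.1536) − 0.02·(-2.4288, 16, 16.3116) = (-2.923824, 1.28, 2.827368)

(-2.923824, 1.28, 2.827368)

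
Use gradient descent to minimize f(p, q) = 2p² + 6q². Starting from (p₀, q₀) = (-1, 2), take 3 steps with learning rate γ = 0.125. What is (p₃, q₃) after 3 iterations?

(-0.125, -0.25)

∇f = (4p, 12q)
Step 1: at (-1, 2), ∇f = (-4, 24) → (-1, 2) − 0.125·(-4, 24) = (-0.5, -1)
Step 2: at (-0.5, -1), ∇f = (-2, -12) → (-0.5, -1) − 0.125·(-2, -12) = (-0.25, 0.5)
Step 3: at (-0.25, 0.5), ∇f = (-1, 6) → (-0.25, 0.5) − 0.125·(-1, 6) = (-0.125, -0.25)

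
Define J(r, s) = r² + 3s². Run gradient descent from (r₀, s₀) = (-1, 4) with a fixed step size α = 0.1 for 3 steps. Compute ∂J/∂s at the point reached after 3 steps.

1.536

∇J = (2r, 6s)
Step 1: at (-1, 4), ∇J = (-2, 24) → (-1, 4) − 0.1·(-2, 24) = (-0.8, 1.6)
Step 2: at (-0.8, 1.6), ∇J = (-1.6, 9.6) → (-0.8, 1.6) − 0.1·(-1.6, 9.6) = (-0.64, 0.64)
Step 3: at (-0.64, 0.64), ∇J = (-1.28, 3.84) → (-0.64, 0.64) − 0.1·(-1.28, 3.84) = (-0.512, 0.256)
∂J/∂s at (-0.512, 0.256) = 1.536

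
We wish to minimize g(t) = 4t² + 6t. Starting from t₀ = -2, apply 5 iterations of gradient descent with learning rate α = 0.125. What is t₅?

-0.75

g′(t) = 8t + 6
t₁ = -2 − 0.125·(-10) = -0.75
t₂ = -0.75 − 0.125·0 = -0.75
t₃ = -0.75 − 0.125·0 = -0.75
t₄ = -0.75 − 0.125·0 = -0.75
t₅ = -0.75 − 0.125·0 = -0.75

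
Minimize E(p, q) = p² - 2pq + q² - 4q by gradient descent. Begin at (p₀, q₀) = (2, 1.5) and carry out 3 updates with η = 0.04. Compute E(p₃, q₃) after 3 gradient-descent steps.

∇E = (2p - 2q, -2p + 2q - 4)
Step 1: at (2, 1.5), ∇E = (1, -5) → (2, 1.5) − 0.04·(1, -5) = (1.96, 1.7)
Step 2: at (1.96, 1.7), ∇E = (0.52, -4.52) → (1.96, 1.7) − 0.04·(0.52, -4.52) = (1.9392, 1.8808)
Step 3: at (1.9392, 1.8808), ∇E = (0.1168, -4.1168) → (1.9392, 1.8808) − 0.04·(0.1168, -4.1168) = (1.934528, 2.045472)
E(1.934528, 2.045472) = -8.169579428864

-8.169579428864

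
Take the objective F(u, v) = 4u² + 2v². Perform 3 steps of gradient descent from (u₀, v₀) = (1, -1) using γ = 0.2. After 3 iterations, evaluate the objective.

∇F = (8u, 4v)
(u₁, v₁) = (1, -1) − 0.2·(8, -4) = (-0.6, -0.2)
(u₂, v₂) = (-0.6, -0.2) − 0.2·(-4.8, -0.8) = (0.36, -0.04)
(u₃, v₃) = (0.36, -0.04) − 0.2·(2.88, -0.16) = (-0.216, -0.008)
F(-0.216, -0.008) = 0.186752

0.186752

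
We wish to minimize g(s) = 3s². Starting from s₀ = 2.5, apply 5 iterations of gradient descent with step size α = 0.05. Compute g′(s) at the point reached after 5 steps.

g′(s) = 6s
Step 1: g′(2.5) = 15; s₁ = 2.5 − 0.05·15 = 1.75
Step 2: g′(1.75) = 10.5; s₂ = 1.75 − 0.05·10.5 = 1.225
Step 3: g′(1.225) = 7.35; s₃ = 1.225 − 0.05·7.35 = 0.8575
Step 4: g′(0.8575) = 5.145; s₄ = 0.8575 − 0.05·5.145 = 0.60025
Step 5: g′(0.60025) = 3.6015; s₅ = 0.60025 − 0.05·3.6015 = 0.420175
g′(s) at (0.420175) = 2.52105

2.52105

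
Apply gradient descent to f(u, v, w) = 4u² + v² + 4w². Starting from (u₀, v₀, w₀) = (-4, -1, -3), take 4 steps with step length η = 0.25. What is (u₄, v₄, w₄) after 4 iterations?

(-4, -0.0625, -3)

∇f = (8u, 2v, 8w)
(u₁, v₁, w₁) = (-4, -1, -3) − 0.25·(-32, -2, -24) = (4, -0.5, 3)
(u₂, v₂, w₂) = (4, -0.5, 3) − 0.25·(32, -1, 24) = (-4, -0.25, -3)
(u₃, v₃, w₃) = (-4, -0.25, -3) − 0.25·(-32, -0.5, -24) = (4, -0.125, 3)
(u₄, v₄, w₄) = (4, -0.125, 3) − 0.25·(32, -0.25, 24) = (-4, -0.0625, -3)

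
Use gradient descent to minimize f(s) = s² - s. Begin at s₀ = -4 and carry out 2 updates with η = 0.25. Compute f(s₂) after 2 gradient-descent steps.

f′(s) = 2s - 1
Step 1: f′(-4) = -9; s₁ = -4 − 0.25·(-9) = -1.75
Step 2: f′(-1.75) = -4.5; s₂ = -1.75 − 0.25·(-4.5) = -0.625
f(-0.625) = 1.015625

1.015625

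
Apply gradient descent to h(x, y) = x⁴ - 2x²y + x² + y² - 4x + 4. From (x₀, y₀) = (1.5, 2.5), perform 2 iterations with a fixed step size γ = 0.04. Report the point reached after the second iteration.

∇h = (4x³ - 4xy + 2x - 4, -2x² + 2y)
(x₁, y₁) = (1.5, 2.5) − 0.04·(-2.5, 0.5) = (1.6, 2.48)
(x₂, y₂) = (1.6, 2.48) − 0.04·(-0.288, -0.16) = (1.61152, 2.4864)

(1.61152, 2.4864)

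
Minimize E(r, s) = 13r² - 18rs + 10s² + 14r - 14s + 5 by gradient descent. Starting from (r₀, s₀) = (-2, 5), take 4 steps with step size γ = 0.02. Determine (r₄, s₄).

∇E = (26r - 18s + 14, -18r + 20s - 14)
(r₁, s₁) = (-2, 5) − 0.02·(-128, 122) = (0.56, 2.56)
(r₂, s₂) = (0.56, 2.56) − 0.02·(-17.52, 27.12) = (0.9104, 2.0176)
(r₃, s₃) = (0.9104, 2.0176) − 0.02·(1.3536, 9.9648) = (0.883328, 1.818304)
(r₄, s₄) = (0.883328, 1.818304) − 0.02·(4.237056, 6.466176) = (0.79858688, 1.68898048)

(0.79858688, 1.68898048)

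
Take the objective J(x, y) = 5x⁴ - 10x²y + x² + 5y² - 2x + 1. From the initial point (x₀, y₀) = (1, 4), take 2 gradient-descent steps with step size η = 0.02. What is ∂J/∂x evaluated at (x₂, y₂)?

-51.63956207616

∇J = (20x³ - 20xy + 2x - 2, -10x² + 10y)
Step 1: at (1, 4), ∇J = (-60, 30) → (1, 4) − 0.02·(-60, 30) = (2.2, 3.4)
Step 2: at (2.2, 3.4), ∇J = (65.76, -14.4) → (2.2, 3.4) − 0.02·(65.76, -14.4) = (0.8848, 3.688)
∂J/∂x at (0.8848, 3.688) = -51.63956207616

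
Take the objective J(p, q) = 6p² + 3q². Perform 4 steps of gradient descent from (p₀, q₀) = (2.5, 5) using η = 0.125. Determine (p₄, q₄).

(0.15625, 0.01953125)

∇J = (12p, 6q)
Step 1: at (2.5, 5), ∇J = (30, 30) → (2.5, 5) − 0.125·(30, 30) = (-1.25, 1.25)
Step 2: at (-1.25, 1.25), ∇J = (-15, 7.5) → (-1.25, 1.25) − 0.125·(-15, 7.5) = (0.625, 0.3125)
Step 3: at (0.625, 0.3125), ∇J = (7.5, 1.875) → (0.625, 0.3125) − 0.125·(7.5, 1.875) = (-0.3125, 0.078125)
Step 4: at (-0.3125, 0.078125), ∇J = (-3.75, 0.46875) → (-0.3125, 0.078125) − 0.125·(-3.75, 0.46875) = (0.15625, 0.01953125)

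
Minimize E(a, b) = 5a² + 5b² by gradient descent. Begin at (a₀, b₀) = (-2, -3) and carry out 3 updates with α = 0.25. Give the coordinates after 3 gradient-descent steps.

∇E = (10a, 10b)
(a₁, b₁) = (-2, -3) − 0.25·(-20, -30) = (3, 4.5)
(a₂, b₂) = (3, 4.5) − 0.25·(30, 45) = (-4.5, -6.75)
(a₃, b₃) = (-4.5, -6.75) − 0.25·(-45, -67.5) = (6.75, 10.125)

(6.75, 10.125)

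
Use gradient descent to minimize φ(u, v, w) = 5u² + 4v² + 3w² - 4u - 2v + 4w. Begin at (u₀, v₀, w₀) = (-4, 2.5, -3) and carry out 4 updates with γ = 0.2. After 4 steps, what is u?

-4

∇φ = (10u - 4, 8v - 2, 6w + 4)
(u₁, v₁, w₁) = (-4, 2.5, -3) − 0.2·(-44, 18, -14) = (4.8, -1.1, -0.2)
(u₂, v₂, w₂) = (4.8, -1.1, -0.2) − 0.2·(44, -10.8, 2.8) = (-4, 1.06, -0.76)
(u₃, v₃, w₃) = (-4, 1.06, -0.76) − 0.2·(-44, 6.48, -0.56) = (4.8, -0.236, -0.648)
(u₄, v₄, w₄) = (4.8, -0.236, -0.648) − 0.2·(44, -3.888, 0.112) = (-4, 0.5416, -0.6704)
u = -4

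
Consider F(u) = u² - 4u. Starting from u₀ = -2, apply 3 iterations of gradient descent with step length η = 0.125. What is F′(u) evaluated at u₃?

F′(u) = 2u - 4
Step 1: F′(-2) = -8; u₁ = -2 − 0.125·(-8) = -1
Step 2: F′(-1) = -6; u₂ = -1 − 0.125·(-6) = -0.25
Step 3: F′(-0.25) = -4.5; u₃ = -0.25 − 0.125·(-4.5) = 0.3125
F′(u) at (0.3125) = -3.375

-3.375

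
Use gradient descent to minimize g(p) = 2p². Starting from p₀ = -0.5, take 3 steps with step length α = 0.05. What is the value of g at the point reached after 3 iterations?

0.131072

g′(p) = 4p
p₁ = -0.5 − 0.05·(-2) = -0.4
p₂ = -0.4 − 0.05·(-1.6) = -0.32
p₃ = -0.32 − 0.05·(-1.28) = -0.256
g(-0.256) = 0.131072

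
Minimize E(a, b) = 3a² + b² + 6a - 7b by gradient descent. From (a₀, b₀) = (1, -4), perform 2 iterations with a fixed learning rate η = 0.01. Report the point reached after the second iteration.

(0.7672, -3.703)

∇E = (6a + 6, 2b - 7)
Step 1: at (1, -4), ∇E = (12, -15) → (1, -4) − 0.01·(12, -15) = (0.88, -3.85)
Step 2: at (0.88, -3.85), ∇E = (11.28, -14.7) → (0.88, -3.85) − 0.01·(11.28, -14.7) = (0.7672, -3.703)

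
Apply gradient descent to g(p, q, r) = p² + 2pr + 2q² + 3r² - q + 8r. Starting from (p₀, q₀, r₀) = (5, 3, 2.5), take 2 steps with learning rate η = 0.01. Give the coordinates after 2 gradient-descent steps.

(4.7096, 2.7844, 1.8628)

∇g = (2p + 2r, 4q - 1, 2p + 6r + 8)
Step 1: at (5, 3, 2.5), ∇g = (15, 11, 33) → (5, 3, 2.5) − 0.01·(15, 11, 33) = (4.85, 2.89, 2.17)
Step 2: at (4.85, 2.89, 2.17), ∇g = (14.04, 10.56, 30.72) → (4.85, 2.89, 2.17) − 0.01·(14.04, 10.56, 30.72) = (4.7096, 2.7844, 1.8628)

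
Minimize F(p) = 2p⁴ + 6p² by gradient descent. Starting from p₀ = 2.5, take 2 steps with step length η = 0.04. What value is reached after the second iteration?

14.28496

F′(p) = 8p³ + 12p
Step 1: F′(2.5) = 155; p₁ = 2.5 − 0.04·155 = -3.7
Step 2: F′(-3.7) = -449.624; p₂ = -3.7 − 0.04·(-449.624) = 14.28496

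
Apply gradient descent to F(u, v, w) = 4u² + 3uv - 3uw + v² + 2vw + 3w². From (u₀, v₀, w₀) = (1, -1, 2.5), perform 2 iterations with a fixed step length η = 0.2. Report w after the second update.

∇F = (8u + 3v - 3w, 3u + 2v + 2w, -3u + 2v + 6w)
Step 1: at (1, -1, 2.5), ∇F = (-2.5, 6, 10) → (1, -1, 2.5) − 0.2·(-2.5, 6, 10) = (1.5, -2.2, 0.5)
Step 2: at (1.5, -2.2, 0.5), ∇F = (3.9, 1.1, -5.9) → (1.5, -2.2, 0.5) − 0.2·(3.9, 1.1, -5.9) = (0.72, -2.42, 1.68)
w = 1.68

1.68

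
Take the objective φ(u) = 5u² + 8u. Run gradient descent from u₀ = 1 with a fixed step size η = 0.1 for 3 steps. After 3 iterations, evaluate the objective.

φ′(u) = 10u + 8
Step 1: φ′(1) = 18; u₁ = 1 − 0.1·18 = -0.8
Step 2: φ′(-0.8) = 0; u₂ = -0.8 − 0.1·0 = -0.8
Step 3: φ′(-0.8) = 0; u₃ = -0.8 − 0.1·0 = -0.8
φ(-0.8) = -3.2

-3.2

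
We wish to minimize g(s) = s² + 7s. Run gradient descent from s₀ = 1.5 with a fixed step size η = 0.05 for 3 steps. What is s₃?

0.145

g′(s) = 2s + 7
Step 1: g′(1.5) = 10; s₁ = 1.5 − 0.05·10 = 1
Step 2: g′(1) = 9; s₂ = 1 − 0.05·9 = 0.55
Step 3: g′(0.55) = 8.1; s₃ = 0.55 − 0.05·8.1 = 0.145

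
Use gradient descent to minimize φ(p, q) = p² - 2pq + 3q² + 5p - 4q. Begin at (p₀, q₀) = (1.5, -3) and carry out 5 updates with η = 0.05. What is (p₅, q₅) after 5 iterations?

∇φ = (2p - 2q + 5, -2p + 6q - 4)
Step 1: at (1.5, -3), ∇φ = (14, -25) → (1.5, -3) − 0.05·(14, -25) = (0.8, -1.75)
Step 2: at (0.8, -1.75), ∇φ = (10.1, -16.1) → (0.8, -1.75) − 0.05·(10.1, -16.1) = (0.295, -0.945)
Step 3: at (0.295, -0.945), ∇φ = (7.48, -10.26) → (0.295, -0.945) − 0.05·(7.48, -10.26) = (-0.079, -0.432)
Step 4: at (-0.079, -0.432), ∇φ = (5.706, -6.434) → (-0.079, -0.432) − 0.05·(5.706, -6.434) = (-0.3643, -0.1103)
Step 5: at (-0.3643, -0.1103), ∇φ = (4.492, -3.9332) → (-0.3643, -0.1103) − 0.05·(4.492, -3.9332) = (-0.5889, 0.08636)

(-0.5889, 0.08636)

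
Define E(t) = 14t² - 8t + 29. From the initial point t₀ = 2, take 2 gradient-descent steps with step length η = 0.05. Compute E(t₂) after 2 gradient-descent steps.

28.9104

E′(t) = 28t - 8
Step 1: E′(2) = 48; t₁ = 2 − 0.05·48 = -0.4
Step 2: E′(-0.4) = -19.2; t₂ = -0.4 − 0.05·(-19.2) = 0.56
E(0.56) = 28.9104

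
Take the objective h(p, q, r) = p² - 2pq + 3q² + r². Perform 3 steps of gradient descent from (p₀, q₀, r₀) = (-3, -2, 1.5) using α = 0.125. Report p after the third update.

-2.03125

∇h = (2p - 2q, -2p + 6q, 2r)
(p₁, q₁, r₁) = (-3, -2, 1.5) − 0.125·(-2, -6, 3) = (-2.75, -1.25, 1.125)
(p₂, q₂, r₂) = (-2.75, -1.25, 1.125) − 0.125·(-3, -2, 2.25) = (-2.375, -1, 0.84375)
(p₃, q₃, r₃) = (-2.375, -1, 0.84375) − 0.125·(-2.75, -1.25, 1.6875) = (-2.03125, -0.84375, 0.6328125)
p = -2.03125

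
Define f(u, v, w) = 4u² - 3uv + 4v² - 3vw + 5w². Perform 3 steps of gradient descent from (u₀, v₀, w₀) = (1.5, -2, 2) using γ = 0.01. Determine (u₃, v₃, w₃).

∇f = (8u - 3v, -3u + 8v - 3w, -3v + 10w)
(u₁, v₁, w₁) = (1.5, -2, 2) − 0.01·(18, -26.5, 26) = (1.32, -1.735, 1.74)
(u₂, v₂, w₂) = (1.32, -1.735, 1.74) − 0.01·(15.765, -23.06, 22.605) = (1.16235, -1.5044, 1.51395)
(u₃, v₃, w₃) = (1.16235, -1.5044, 1.51395) − 0.01·(13.812, -20.0641, 19.6527) = (1.02423, -1.303759, 1.317423)

(1.02423, -1.303759, 1.317423)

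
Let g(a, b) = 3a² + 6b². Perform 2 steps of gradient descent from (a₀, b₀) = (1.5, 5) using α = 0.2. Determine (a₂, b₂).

∇g = (6a, 12b)
(a₁, b₁) = (1.5, 5) − 0.2·(9, 60) = (-0.3, -7)
(a₂, b₂) = (-0.3, -7) − 0.2·(-1.8, -84) = (0.06, 9.8)

(0.06, 9.8)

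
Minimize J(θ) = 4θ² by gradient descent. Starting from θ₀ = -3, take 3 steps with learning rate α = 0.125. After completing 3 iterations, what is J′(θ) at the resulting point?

J′(θ) = 8θ
θ₁ = -3 − 0.125·(-24) = 0
θ₂ = 0 − 0.125·0 = 0
θ₃ = 0 − 0.125·0 = 0
J′(θ) at (0) = 0

0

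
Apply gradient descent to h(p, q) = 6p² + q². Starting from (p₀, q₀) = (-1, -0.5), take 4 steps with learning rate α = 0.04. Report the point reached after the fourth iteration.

∇h = (12p, 2q)
Step 1: at (-1, -0.5), ∇h = (-12, -1) → (-1, -0.5) − 0.04·(-12, -1) = (-0.52, -0.46)
Step 2: at (-0.52, -0.46), ∇h = (-6.24, -0.92) → (-0.52, -0.46) − 0.04·(-6.24, -0.92) = (-0.2704, -0.4232)
Step 3: at (-0.2704, -0.4232), ∇h = (-3.2448, -0.8464) → (-0.2704, -0.4232) − 0.04·(-3.2448, -0.8464) = (-0.140608, -0.389344)
Step 4: at (-0.140608, -0.389344), ∇h = (-1.687296, -0.778688) → (-0.140608, -0.389344) − 0.04·(-1.687296, -0.778688) = (-0.07311616, -0.35819648)

(-0.07311616, -0.35819648)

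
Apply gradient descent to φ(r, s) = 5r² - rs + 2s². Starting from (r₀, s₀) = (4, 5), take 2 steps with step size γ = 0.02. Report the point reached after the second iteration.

(2.7336, 4.3716)

∇φ = (10r - s, -r + 4s)
(r₁, s₁) = (4, 5) − 0.02·(35, 16) = (3.3, 4.68)
(r₂, s₂) = (3.3, 4.68) − 0.02·(28.32, 15.42) = (2.7336, 4.3716)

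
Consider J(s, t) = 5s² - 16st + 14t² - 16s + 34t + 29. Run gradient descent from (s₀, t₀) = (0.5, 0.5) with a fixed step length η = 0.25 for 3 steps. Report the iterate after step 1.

∇J = (10s - 16t - 16, -16s + 28t + 34)
Step 1: at (0.5, 0.5), ∇J = (-19, 40) → (0.5, 0.5) − 0.25·(-19, 40) = (5.25, -9.5)

(5.25, -9.5)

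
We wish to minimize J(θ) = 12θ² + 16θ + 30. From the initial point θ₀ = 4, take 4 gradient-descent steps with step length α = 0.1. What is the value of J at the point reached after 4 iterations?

J′(θ) = 24θ + 16
Step 1: J′(4) = 112; θ₁ = 4 − 0.1·112 = -7.2
Step 2: J′(-7.2) = -156.8; θ₂ = -7.2 − 0.1·(-156.8) = 8.48
Step 3: J′(8.48) = 219.52; θ₃ = 8.48 − 0.1·219.52 = -13.472
Step 4: J′(-13.472) = -307.328; θ₄ = -13.472 − 0.1·(-307.328) = 17.2608
J(17.2608) = 3881.39539968

3881.39539968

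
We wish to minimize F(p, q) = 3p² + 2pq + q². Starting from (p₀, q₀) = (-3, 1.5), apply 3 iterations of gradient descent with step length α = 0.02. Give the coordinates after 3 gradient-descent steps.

(-2.210016, 1.638912)

∇F = (6p + 2q, 2p + 2q)
(p₁, q₁) = (-3, 1.5) − 0.02·(-15, -3) = (-2.7, 1.56)
(p₂, q₂) = (-2.7, 1.56) − 0.02·(-13.08, -2.28) = (-2.4384, 1.6056)
(p₃, q₃) = (-2.4384, 1.6056) − 0.02·(-11.4192, -1.6656) = (-2.210016, 1.638912)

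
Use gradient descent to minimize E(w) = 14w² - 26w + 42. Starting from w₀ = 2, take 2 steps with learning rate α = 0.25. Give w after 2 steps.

E′(w) = 28w - 26
w₁ = 2 − 0.25·30 = -5.5
w₂ = -5.5 − 0.25·(-180) = 39.5

39.5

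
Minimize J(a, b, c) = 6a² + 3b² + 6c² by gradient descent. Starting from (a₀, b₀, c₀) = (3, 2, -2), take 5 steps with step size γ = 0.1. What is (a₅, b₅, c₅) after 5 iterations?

(-0.00096, 0.02048, 0.00064)

∇J = (12a, 6b, 12c)
(a₁, b₁, c₁) = (3, 2, -2) − 0.1·(36, 12, -24) = (-0.6, 0.8, 0.4)
(a₂, b₂, c₂) = (-0.6, 0.8, 0.4) − 0.1·(-7.2, 4.8, 4.8) = (0.12, 0.32, -0.08)
(a₃, b₃, c₃) = (0.12, 0.32, -0.08) − 0.1·(1.44, 1.92, -0.96) = (-0.024, 0.128, 0.016)
(a₄, b₄, c₄) = (-0.024, 0.128, 0.016) − 0.1·(-0.288, 0.768, 0.192) = (0.0048, 0.0512, -0.0032)
(a₅, b₅, c₅) = (0.0048, 0.0512, -0.0032) − 0.1·(0.0576, 0.3072, -0.0384) = (-0.00096, 0.02048, 0.00064)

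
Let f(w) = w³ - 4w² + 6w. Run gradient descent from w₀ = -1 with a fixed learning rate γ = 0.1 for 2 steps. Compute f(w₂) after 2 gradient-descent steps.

f′(w) = 3w² - 8w + 6
Step 1: f′(-1) = 17; w₁ = -1 − 0.1·17 = -2.7
Step 2: f′(-2.7) = 49.47; w₂ = -2.7 − 0.1·49.47 = -7.647
f(-7.647) = -726.959065023

-726.959065023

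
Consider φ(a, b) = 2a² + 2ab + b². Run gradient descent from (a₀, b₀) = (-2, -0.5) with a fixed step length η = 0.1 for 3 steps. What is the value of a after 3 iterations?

∇φ = (4a + 2b, 2a + 2b)
(a₁, b₁) = (-2, -0.5) − 0.1·(-9, -5) = (-1.1, 0)
(a₂, b₂) = (-1.1, 0) − 0.1·(-4.4, -2.2) = (-0.66, 0.22)
(a₃, b₃) = (-0.66, 0.22) − 0.1·(-2.2, -0.88) = (-0.44, 0.308)
a = -0.44

-0.44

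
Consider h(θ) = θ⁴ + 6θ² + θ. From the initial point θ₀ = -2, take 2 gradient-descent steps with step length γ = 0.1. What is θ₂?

h′(θ) = 4θ³ + 12θ + 1
θ₁ = -2 − 0.1·(-55) = 3.5
θ₂ = 3.5 − 0.1·214.5 = -17.95

-17.95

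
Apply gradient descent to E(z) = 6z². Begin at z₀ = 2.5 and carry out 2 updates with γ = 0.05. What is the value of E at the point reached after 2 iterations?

E′(z) = 12z
z₁ = 2.5 − 0.05·30 = 1
z₂ = 1 − 0.05·12 = 0.4
E(0.4) = 0.96

0.96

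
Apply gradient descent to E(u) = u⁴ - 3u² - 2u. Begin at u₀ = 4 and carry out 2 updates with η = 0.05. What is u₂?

74.725

E′(u) = 4u³ - 6u - 2
Step 1: E′(4) = 230; u₁ = 4 − 0.05·230 = -7.5
Step 2: E′(-7.5) = -1644.5; u₂ = -7.5 − 0.05·(-1644.5) = 74.725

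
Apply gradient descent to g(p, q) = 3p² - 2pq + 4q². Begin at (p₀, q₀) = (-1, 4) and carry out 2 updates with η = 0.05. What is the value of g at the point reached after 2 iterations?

7.2372

∇g = (6p - 2q, -2p + 8q)
(p₁, q₁) = (-1, 4) − 0.05·(-14, 34) = (-0.3, 2.3)
(p₂, q₂) = (-0.3, 2.3) − 0.05·(-6.4, 19) = (0.02, 1.35)
g(0.02, 1.35) = 7.2372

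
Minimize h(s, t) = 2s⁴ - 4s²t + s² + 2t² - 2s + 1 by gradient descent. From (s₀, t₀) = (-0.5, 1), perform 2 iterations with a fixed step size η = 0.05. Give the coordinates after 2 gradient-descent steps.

(-0.47, 0.73)

∇h = (8s³ - 8st + 2s - 2, -4s² + 4t)
(s₁, t₁) = (-0.5, 1) − 0.05·(0, 3) = (-0.5, 0.85)
(s₂, t₂) = (-0.5, 0.85) − 0.05·(-0.6, 2.4) = (-0.47, 0.73)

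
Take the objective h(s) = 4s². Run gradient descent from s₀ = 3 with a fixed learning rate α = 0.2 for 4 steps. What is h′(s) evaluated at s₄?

3.1104

h′(s) = 8s
Step 1: h′(3) = 24; s₁ = 3 − 0.2·24 = -1.8
Step 2: h′(-1.8) = -14.4; s₂ = -1.8 − 0.2·(-14.4) = 1.08
Step 3: h′(1.08) = 8.64; s₃ = 1.08 − 0.2·8.64 = -0.648
Step 4: h′(-0.648) = -5.184; s₄ = -0.648 − 0.2·(-5.184) = 0.3888
h′(s) at (0.3888) = 3.1104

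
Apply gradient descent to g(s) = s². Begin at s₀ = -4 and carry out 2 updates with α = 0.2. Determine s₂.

g′(s) = 2s
s₁ = -4 − 0.2·(-8) = -2.4
s₂ = -2.4 − 0.2·(-4.8) = -1.44

-1.44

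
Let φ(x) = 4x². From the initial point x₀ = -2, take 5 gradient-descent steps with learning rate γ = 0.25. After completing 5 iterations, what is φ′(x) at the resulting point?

φ′(x) = 8x
x₁ = -2 − 0.25·(-16) = 2
x₂ = 2 − 0.25·16 = -2
x₃ = -2 − 0.25·(-16) = 2
x₄ = 2 − 0.25·16 = -2
x₅ = -2 − 0.25·(-16) = 2
φ′(x) at (2) = 16

16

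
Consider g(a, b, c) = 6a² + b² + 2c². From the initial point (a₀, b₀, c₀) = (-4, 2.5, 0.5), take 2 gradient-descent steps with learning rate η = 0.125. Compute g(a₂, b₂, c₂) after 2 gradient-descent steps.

8.0087890625

∇g = (12a, 2b, 4c)
Step 1: at (-4, 2.5, 0.5), ∇g = (-48, 5, 2) → (-4, 2.5, 0.5) − 0.125·(-48, 5, 2) = (2, 1.875, 0.25)
Step 2: at (2, 1.875, 0.25), ∇g = (24, 3.75, 1) → (2, 1.875, 0.25) − 0.125·(24, 3.75, 1) = (-1, 1.40625, 0.125)
g(-1, 1.40625, 0.125) = 8.0087890625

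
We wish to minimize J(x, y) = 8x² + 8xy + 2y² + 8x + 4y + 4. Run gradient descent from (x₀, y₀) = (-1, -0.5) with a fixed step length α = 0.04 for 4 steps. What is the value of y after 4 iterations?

-0.20048

∇J = (16x + 8y + 8, 8x + 4y + 4)
(x₁, y₁) = (-1, -0.5) − 0.04·(-12, -6) = (-0.52, -0.26)
(x₂, y₂) = (-0.52, -0.26) − 0.04·(-2.4, -1.2) = (-0.424, -0.212)
(x₃, y₃) = (-0.424, -0.212) − 0.04·(-0.48, -0.24) = (-0.4048, -0.2024)
(x₄, y₄) = (-0.4048, -0.2024) − 0.04·(-0.096, -0.048) = (-0.40096, -0.20048)
y = -0.20048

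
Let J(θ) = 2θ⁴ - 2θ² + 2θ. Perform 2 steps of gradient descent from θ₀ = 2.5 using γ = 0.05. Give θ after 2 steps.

10.91815

J′(θ) = 8θ³ - 4θ + 2
θ₁ = 2.5 − 0.05·117 = -3.35
θ₂ = -3.35 − 0.05·(-285.363) = 10.91815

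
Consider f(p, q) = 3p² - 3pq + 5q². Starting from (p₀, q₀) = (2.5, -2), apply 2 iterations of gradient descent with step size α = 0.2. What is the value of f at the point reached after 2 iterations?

∇f = (6p - 3q, -3p + 10q)
(p₁, q₁) = (2.5, -2) − 0.2·(21, -27.5) = (-1.7, 3.5)
(p₂, q₂) = (-1.7, 3.5) − 0.2·(-20.7, 40.1) = (2.44, -4.52)
f(2.44, -4.52) = 153.0992

153.0992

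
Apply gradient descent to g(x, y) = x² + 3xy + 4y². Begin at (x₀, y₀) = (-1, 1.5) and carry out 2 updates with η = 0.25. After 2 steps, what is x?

∇g = (2x + 3y, 3x + 8y)
Step 1: at (-1, 1.5), ∇g = (2.5, 9) → (-1, 1.5) − 0.25·(2.5, 9) = (-1.625, -0.75)
Step 2: at (-1.625, -0.75), ∇g = (-5.5, -10.875) → (-1.625, -0.75) − 0.25·(-5.5, -10.875) = (-0.25, 1.96875)
x = -0.25

-0.25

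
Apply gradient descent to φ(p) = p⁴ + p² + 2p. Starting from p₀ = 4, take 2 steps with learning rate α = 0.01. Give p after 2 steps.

1.19695584

φ′(p) = 4p³ + 2p + 2
Step 1: φ′(4) = 266; p₁ = 4 − 0.01·266 = 1.34
Step 2: φ′(1.34) = 14.304416; p₂ = 1.34 − 0.01·14.304416 = 1.19695584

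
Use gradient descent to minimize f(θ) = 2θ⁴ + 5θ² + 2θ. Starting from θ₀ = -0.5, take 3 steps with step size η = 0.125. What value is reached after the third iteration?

-0.171875

f′(θ) = 8θ³ + 10θ + 2
θ₁ = -0.5 − 0.125·(-4) = 0
θ₂ = 0 − 0.125·2 = -0.25
θ₃ = -0.25 − 0.125·(-0.625) = -0.171875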